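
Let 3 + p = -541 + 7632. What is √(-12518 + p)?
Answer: I*√5430 ≈ 73.688*I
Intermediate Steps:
p = 7088 (p = -3 + (-541 + 7632) = -3 + 7091 = 7088)
√(-12518 + p) = √(-12518 + 7088) = √(-5430) = I*√5430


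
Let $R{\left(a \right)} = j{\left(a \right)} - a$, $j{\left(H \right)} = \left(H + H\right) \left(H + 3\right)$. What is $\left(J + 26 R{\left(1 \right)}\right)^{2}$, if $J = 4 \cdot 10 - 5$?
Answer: $47089$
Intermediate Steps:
$j{\left(H \right)} = 2 H \left(3 + H\right)$
$R{\left(a \right)} = - a + 2 a \left(3 + a\right)$ ($R{\left(a \right)} = 2 a \left(3 + a\right) - a = - a + 2 a \left(3 + a\right)$)
$J = 35$ ($J = 40 - 5 = 35$)
$\left(J + 26 R{\left(1 \right)}\right)^{2} = \left(35 + 26 \cdot 1 \left(5 + 2 \cdot 1\right)\right)^{2} = \left(35 + 26 \cdot 1 \left(5 + 2\right)\right)^{2} = \left(35 + 26 \cdot 1 \cdot 7\right)^{2} = \left(35 + 26 \cdot 7\right)^{2} = \left(35 + 182\right)^{2} = 217^{2} = 47089$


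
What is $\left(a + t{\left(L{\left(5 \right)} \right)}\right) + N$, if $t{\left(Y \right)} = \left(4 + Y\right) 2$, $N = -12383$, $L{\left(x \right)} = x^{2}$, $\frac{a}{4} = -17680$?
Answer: $-83045$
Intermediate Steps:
$a = -70720$ ($a = 4 \left(-17680\right) = -70720$)
$t{\left(Y \right)} = 8 + 2 Y$
$\left(a + t{\left(L{\left(5 \right)} \right)}\right) + N = \left(-70720 + \left(8 + 2 \cdot 5^{2}\right)\right) - 12383 = \left(-70720 + \left(8 + 2 \cdot 25\right)\right) - 12383 = \left(-70720 + \left(8 + 50\right)\right) - 12383 = \left(-70720 + 58\right) - 12383 = -70662 - 12383 = -83045$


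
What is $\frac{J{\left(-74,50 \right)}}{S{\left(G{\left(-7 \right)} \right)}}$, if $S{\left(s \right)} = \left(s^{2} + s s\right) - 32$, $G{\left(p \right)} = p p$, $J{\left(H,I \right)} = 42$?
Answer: $\frac{7}{795} \approx 0.008805$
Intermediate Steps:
$G{\left(p \right)} = p^{2}$
$S{\left(s \right)} = -32 + 2 s^{2}$ ($S{\left(s \right)} = \left(s^{2} + s^{2}\right) - 32 = 2 s^{2} - 32 = -32 + 2 s^{2}$)
$\frac{J{\left(-74,50 \right)}}{S{\left(G{\left(-7 \right)} \right)}} = \frac{42}{-32 + 2 \left(\left(-7\right)^{2}\right)^{2}} = \frac{42}{-32 + 2 \cdot 49^{2}} = \frac{42}{-32 + 2 \cdot 2401} = \frac{42}{-32 + 4802} = \frac{42}{4770} = 42 \cdot \frac{1}{4770} = \frac{7}{795}$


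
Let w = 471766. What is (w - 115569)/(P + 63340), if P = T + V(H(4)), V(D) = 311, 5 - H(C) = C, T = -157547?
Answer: -356197/93896 ≈ -3.7935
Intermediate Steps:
H(C) = 5 - C
P = -157236 (P = -157547 + 311 = -157236)
(w - 115569)/(P + 63340) = (471766 - 115569)/(-157236 + 63340) = 356197/(-93896) = 356197*(-1/93896) = -356197/93896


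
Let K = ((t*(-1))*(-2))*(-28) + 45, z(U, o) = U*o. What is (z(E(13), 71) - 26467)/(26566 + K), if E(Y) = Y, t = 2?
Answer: -25544/26499 ≈ -0.96396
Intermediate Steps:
K = -67 (K = ((2*(-1))*(-2))*(-28) + 45 = -2*(-2)*(-28) + 45 = 4*(-28) + 45 = -112 + 45 = -67)
(z(E(13), 71) - 26467)/(26566 + K) = (13*71 - 26467)/(26566 - 67) = (923 - 26467)/26499 = -25544*1/26499 = -25544/26499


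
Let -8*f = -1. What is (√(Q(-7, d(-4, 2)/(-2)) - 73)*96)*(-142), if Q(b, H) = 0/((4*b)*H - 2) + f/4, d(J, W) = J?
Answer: -1704*I*√4670 ≈ -1.1645e+5*I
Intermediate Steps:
f = ⅛ (f = -⅛*(-1) = ⅛ ≈ 0.12500)
Q(b, H) = 1/32 (Q(b, H) = 0/((4*b)*H - 2) + (⅛)/4 = 0/(4*H*b - 2) + (⅛)*(¼) = 0/(-2 + 4*H*b) + 1/32 = 0 + 1/32 = 1/32)
(√(Q(-7, d(-4, 2)/(-2)) - 73)*96)*(-142) = (√(1/32 - 73)*96)*(-142) = (√(-2335/32)*96)*(-142) = ((I*√4670/8)*96)*(-142) = (12*I*√4670)*(-142) = -1704*I*√4670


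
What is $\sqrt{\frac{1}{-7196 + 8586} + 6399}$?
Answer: $\frac{\sqrt{12363509290}}{1390} \approx 79.994$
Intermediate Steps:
$\sqrt{\frac{1}{-7196 + 8586} + 6399} = \sqrt{\frac{1}{1390} + 6399} = \sqrt{\frac{8894611}{1390}} = \frac{\sqrt{12363509290}}{1390}$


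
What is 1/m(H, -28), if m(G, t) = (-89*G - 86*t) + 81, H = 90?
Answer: -1/5521 ≈ -0.00018113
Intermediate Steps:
m(G, t) = 81 - 89*G - 86*t
1/m(H, -28) = 1/(81 - 89*90 - 86*(-28)) = 1/(81 - 8010 + 2408) = 1/(-5521) = -1/5521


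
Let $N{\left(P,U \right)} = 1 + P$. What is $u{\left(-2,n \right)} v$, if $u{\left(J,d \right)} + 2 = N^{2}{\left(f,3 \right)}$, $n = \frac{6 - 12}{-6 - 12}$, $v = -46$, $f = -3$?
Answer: $-92$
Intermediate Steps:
$n = \frac{1}{3}$ ($n = - \frac{6}{-18} = \left(-6\right) \left(- \frac{1}{18}\right) = \frac{1}{3} \approx 0.33333$)
$u{\left(J,d \right)} = 2$ ($u{\left(J,d \right)} = -2 + \left(1 - 3\right)^{2} = -2 + \left(-2\right)^{2} = -2 + 4 = 2$)
$u{\left(-2,n \right)} v = 2 \left(-46\right) = -92$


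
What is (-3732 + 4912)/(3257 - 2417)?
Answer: 59/42 ≈ 1.4048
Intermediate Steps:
(-3732 + 4912)/(3257 - 2417) = 1180/840 = 1180*(1/840) = 59/42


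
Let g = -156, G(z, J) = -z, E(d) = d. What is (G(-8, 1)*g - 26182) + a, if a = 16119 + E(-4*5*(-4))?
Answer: -11231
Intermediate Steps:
a = 16199 (a = 16119 - 4*5*(-4) = 16119 - 20*(-4) = 16119 + 80 = 16199)
(G(-8, 1)*g - 26182) + a = (-1*(-8)*(-156) - 26182) + 16199 = (8*(-156) - 26182) + 16199 = (-1248 - 26182) + 16199 = -27430 + 16199 = -11231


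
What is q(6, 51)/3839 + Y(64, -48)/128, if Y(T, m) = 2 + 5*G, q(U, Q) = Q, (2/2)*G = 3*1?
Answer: 71791/491392 ≈ 0.14610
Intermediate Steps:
G = 3 (G = 3*1 = 3)
Y(T, m) = 17 (Y(T, m) = 2 + 5*3 = 2 + 15 = 17)
q(6, 51)/3839 + Y(64, -48)/128 = 51/3839 + 17/128 = 71791/491392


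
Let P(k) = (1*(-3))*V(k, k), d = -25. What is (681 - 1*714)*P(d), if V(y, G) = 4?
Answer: 396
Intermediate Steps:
P(k) = -12 (P(k) = (1*(-3))*4 = -3*4 = -12)
(681 - 1*714)*P(d) = (681 - 1*714)*(-12) = (681 - 714)*(-12) = -33*(-12) = 396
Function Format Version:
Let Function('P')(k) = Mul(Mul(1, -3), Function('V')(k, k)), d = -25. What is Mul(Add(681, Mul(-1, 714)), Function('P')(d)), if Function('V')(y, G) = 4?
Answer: 396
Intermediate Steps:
Function('P')(k) = -12 (Function('P')(k) = Mul(Mul(1, -3), 4) = Mul(-3, 4) = -12)
Mul(Add(681, Mul(-1, 714)), Function('P')(d)) = Mul(Add(681, Mul(-1, 714)), -12) = Mul(Add(681, -714), -12) = Mul(-33, -12) = 396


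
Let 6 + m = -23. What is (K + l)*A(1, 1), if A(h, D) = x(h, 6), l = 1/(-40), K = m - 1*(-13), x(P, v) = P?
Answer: -641/40 ≈ -16.025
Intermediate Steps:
m = -29 (m = -6 - 23 = -29)
K = -16 (K = -29 - 1*(-13) = -29 + 13 = -16)
l = -1/40 ≈ -0.025000
A(h, D) = h
(K + l)*A(1, 1) = (-16 - 1/40)*1 = -641/40*1 = -641/40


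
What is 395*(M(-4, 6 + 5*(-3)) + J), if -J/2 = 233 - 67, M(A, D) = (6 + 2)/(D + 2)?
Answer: -921140/7 ≈ -1.3159e+5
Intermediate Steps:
M(A, D) = 8/(2 + D)
J = -332 (J = -2*(233 - 67) = -2*166 = -332)
395*(M(-4, 6 + 5*(-3)) + J) = 395*(8/(2 + (6 + 5*(-3))) - 332) = 395*(8/(2 + (6 - 15)) - 332) = 395*(8/(2 - 9) - 332) = 395*(8/(-7) - 332) = 395*(8*(-⅐) - 332) = 395*(-8/7 - 332) = 395*(-2332/7) = -921140/7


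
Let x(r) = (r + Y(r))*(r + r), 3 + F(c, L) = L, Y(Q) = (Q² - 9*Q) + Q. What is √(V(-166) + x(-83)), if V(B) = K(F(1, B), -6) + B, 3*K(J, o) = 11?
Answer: I*√11161641/3 ≈ 1113.6*I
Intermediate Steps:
Y(Q) = Q² - 8*Q
F(c, L) = -3 + L
x(r) = 2*r*(r + r*(-8 + r)) (x(r) = (r + r*(-8 + r))*(r + r) = (r + r*(-8 + r))*(2*r) = 2*r*(r + r*(-8 + r)))
K(J, o) = 11/3 (K(J, o) = (⅓)*11 = 11/3)
V(B) = 11/3 + B
√(V(-166) + x(-83)) = √((11/3 - 166) + 2*(-83)²*(-7 - 83)) = √(-487/3 + 2*6889*(-90)) = √(-487/3 - 1240020) = √(-3720547/3) = I*√11161641/3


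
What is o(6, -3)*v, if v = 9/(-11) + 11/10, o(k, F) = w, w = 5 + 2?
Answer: 217/110 ≈ 1.9727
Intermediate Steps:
w = 7
o(k, F) = 7
v = 31/110 (v = 9*(-1/11) + 11*(⅒) = -9/11 + 11/10 = 31/110 ≈ 0.28182)
o(6, -3)*v = 7*(31/110) = 217/110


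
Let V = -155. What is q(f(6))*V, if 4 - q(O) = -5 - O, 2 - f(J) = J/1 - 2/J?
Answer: -2480/3 ≈ -826.67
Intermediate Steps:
f(J) = 2 - J + 2/J (f(J) = 2 - (J/1 - 2/J) = 2 - (J*1 - 2/J) = 2 - (J - 2/J) = 2 + (-J + 2/J) = 2 - J + 2/J)
q(O) = 9 + O (q(O) = 4 - (-5 - O) = 4 + (5 + O) = 9 + O)
q(f(6))*V = (9 + (2 - 1*6 + 2/6))*(-155) = (9 + (2 - 6 + 2*(⅙)))*(-155) = (9 + (2 - 6 + ⅓))*(-155) = (9 - 11/3)*(-155) = (16/3)*(-155) = -2480/3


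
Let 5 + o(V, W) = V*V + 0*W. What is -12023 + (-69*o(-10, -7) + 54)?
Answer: -18524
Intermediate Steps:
o(V, W) = -5 + V**2 (o(V, W) = -5 + (V*V + 0*W) = -5 + (V**2 + 0) = -5 + V**2)
-12023 + (-69*o(-10, -7) + 54) = -12023 + (-69*(-5 + (-10)**2) + 54) = -12023 + (-69*(-5 + 100) + 54) = -12023 + (-69*95 + 54) = -12023 + (-6555 + 54) = -12023 - 6501 = -18524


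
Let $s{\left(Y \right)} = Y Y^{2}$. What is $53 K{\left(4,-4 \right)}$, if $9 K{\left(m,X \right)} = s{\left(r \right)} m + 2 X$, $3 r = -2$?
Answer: $- \frac{13144}{243} \approx -54.091$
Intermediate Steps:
$r = - \frac{2}{3}$ ($r = \frac{1}{3} \left(-2\right) = - \frac{2}{3} \approx -0.66667$)
$s{\left(Y \right)} = Y^{3}$
$K{\left(m,X \right)} = - \frac{8 m}{243} + \frac{2 X}{9}$ ($K{\left(m,X \right)} = \frac{\left(- \frac{2}{3}\right)^{3} m + 2 X}{9} = \frac{- \frac{8 m}{27} + 2 X}{9} = \frac{2 X - \frac{8 m}{27}}{9} = - \frac{8 m}{243} + \frac{2 X}{9}$)
$53 K{\left(4,-4 \right)} = 53 \left(\left(- \frac{8}{243}\right) 4 + \frac{2}{9} \left(-4\right)\right) = 53 \left(- \frac{32}{243} - \frac{8}{9}\right) = 53 \left(- \frac{248}{243}\right) = - \frac{13144}{243}$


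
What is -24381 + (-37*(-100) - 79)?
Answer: -20760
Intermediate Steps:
-24381 + (-37*(-100) - 79) = -24381 + (3700 - 79) = -24381 + 3621 = -20760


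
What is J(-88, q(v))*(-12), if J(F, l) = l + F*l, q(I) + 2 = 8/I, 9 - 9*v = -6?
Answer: 14616/5 ≈ 2923.2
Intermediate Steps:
v = 5/3 (v = 1 - 1/9*(-6) = 1 + 2/3 = 5/3 ≈ 1.6667)
q(I) = -2 + 8/I
J(-88, q(v))*(-12) = ((-2 + 8/(5/3))*(1 - 88))*(-12) = ((-2 + 8*(3/5))*(-87))*(-12) = ((-2 + 24/5)*(-87))*(-12) = ((14/5)*(-87))*(-12) = -1218/5*(-12) = 14616/5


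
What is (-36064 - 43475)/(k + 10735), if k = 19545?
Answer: -79539/30280 ≈ -2.6268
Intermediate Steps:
(-36064 - 43475)/(k + 10735) = (-36064 - 43475)/(19545 + 10735) = -79539/30280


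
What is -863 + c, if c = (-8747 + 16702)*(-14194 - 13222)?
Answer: -218095143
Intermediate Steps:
c = -218094280 (c = 7955*(-27416) = -218094280)
-863 + c = -863 - 218094280 = -218095143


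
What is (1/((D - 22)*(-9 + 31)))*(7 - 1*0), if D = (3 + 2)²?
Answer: 7/66 ≈ 0.10606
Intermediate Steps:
D = 25 (D = 5² = 25)
(1/((D - 22)*(-9 + 31)))*(7 - 1*0) = (1/((25 - 22)*(-9 + 31)))*(7 - 1*0) = (1/(3*22))*(7 + 0) = ((⅓)*(1/22))*7 = (1/66)*7 = 7/66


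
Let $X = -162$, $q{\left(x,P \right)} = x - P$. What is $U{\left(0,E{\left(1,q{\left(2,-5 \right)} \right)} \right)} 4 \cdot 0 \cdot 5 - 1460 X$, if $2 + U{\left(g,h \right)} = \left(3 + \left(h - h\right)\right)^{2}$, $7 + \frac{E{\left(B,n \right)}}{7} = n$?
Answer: $236520$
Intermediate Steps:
$E{\left(B,n \right)} = -49 + 7 n$
$U{\left(g,h \right)} = 7$ ($U{\left(g,h \right)} = -2 + \left(3 + \left(h - h\right)\right)^{2} = -2 + \left(3 + 0\right)^{2} = -2 + 3^{2} = -2 + 9 = 7$)
$U{\left(0,E{\left(1,q{\left(2,-5 \right)} \right)} \right)} 4 \cdot 0 \cdot 5 - 1460 X = 7 \cdot 4 \cdot 0 \cdot 5 - -236520 = 28 \cdot 0 + 236520 = 0 + 236520 = 236520$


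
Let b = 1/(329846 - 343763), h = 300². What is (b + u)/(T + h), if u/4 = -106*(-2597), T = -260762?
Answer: -15324398375/2376494754 ≈ -6.4483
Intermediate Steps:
h = 90000
b = -1/13917 (b = 1/(-13917) = -1/13917 ≈ -7.1855e-5)
u = 1101128 (u = 4*(-106*(-2597)) = 4*275282 = 1101128)
(b + u)/(T + h) = (-1/13917 + 1101128)/(-260762 + 90000) = (15324398375/13917)/(-170762) = (15324398375/13917)*(-1/170762) = -15324398375/2376494754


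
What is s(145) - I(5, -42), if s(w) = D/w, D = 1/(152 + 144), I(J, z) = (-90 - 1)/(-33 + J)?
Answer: -139489/42920 ≈ -3.2500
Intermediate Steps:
I(J, z) = -91/(-33 + J)
D = 1/296 ≈ 0.0033784
s(w) = 1/(296*w)
s(145) - I(5, -42) = (1/296)/145 - (-91)/(-33 + 5) = (1/296)*(1/145) - (-91)/(-28) = 1/42920 - (-91)*(-1)/28 = 1/42920 - 1*13/4 = 1/42920 - 13/4 = -139489/42920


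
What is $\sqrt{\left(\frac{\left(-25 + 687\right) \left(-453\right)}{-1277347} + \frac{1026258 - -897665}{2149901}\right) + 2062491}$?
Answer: $\frac{2 \sqrt{3888543993472189970302278598717}}{2746169592647} \approx 1436.1$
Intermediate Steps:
$\sqrt{\left(\frac{\left(-25 + 687\right) \left(-453\right)}{-1277347} + \frac{1026258 - -897665}{2149901}\right) + 2062491} = \sqrt{\left(662 \left(-453\right) \left(- \frac{1}{1277347}\right) + \left(1026258 + 897665\right) \frac{1}{2149901}\right) + 2062491} = \sqrt{\left(\left(-299886\right) \left(- \frac{1}{1277347}\right) + 1923923 \cdot \frac{1}{2149901}\right) + 2062491} = \sqrt{\left(\frac{299886}{1277347} + \frac{1923923}{2149901}\right) + 2062491} = \sqrt{\frac{3102242483567}{2746169592647} + 2062491} = \sqrt{\frac{5663953171550587244}{2746169592647}} = \frac{2 \sqrt{3888543993472189970302278598717}}{2746169592647}$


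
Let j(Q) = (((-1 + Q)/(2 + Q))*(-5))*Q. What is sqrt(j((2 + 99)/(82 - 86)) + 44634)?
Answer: sqrt(172121021)/62 ≈ 211.60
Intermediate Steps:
j(Q) = -5*Q*(-1 + Q)/(2 + Q) (j(Q) = (((-1 + Q)/(2 + Q))*(-5))*Q = (-5*(-1 + Q)/(2 + Q))*Q = -5*Q*(-1 + Q)/(2 + Q))
sqrt(j((2 + 99)/(82 - 86)) + 44634) = sqrt(5*((2 + 99)/(82 - 86))*(1 - (2 + 99)/(82 - 86))/(2 + (2 + 99)/(82 - 86)) + 44634) = sqrt(5*(101/(-4))*(1 - 101/(-4))/(2 + 101/(-4)) + 44634) = sqrt(5*(101*(-1/4))*(1 - 101*(-1)/4)/(2 + 101*(-1/4)) + 44634) = sqrt(5*(-101/4)*(1 - 1*(-101/4))/(2 - 101/4) + 44634) = sqrt(5*(-101/4)*(1 + 101/4)/(-93/4) + 44634) = sqrt(5*(-101/4)*(-4/93)*(105/4) + 44634) = sqrt(17675/124 + 44634) = sqrt(5552291/124) = sqrt(172121021)/62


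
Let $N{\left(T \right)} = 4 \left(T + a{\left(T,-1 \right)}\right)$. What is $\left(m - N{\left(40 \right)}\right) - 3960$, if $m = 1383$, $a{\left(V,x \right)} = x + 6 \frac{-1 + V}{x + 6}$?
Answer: $- \frac{14601}{5} \approx -2920.2$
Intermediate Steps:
$a{\left(V,x \right)} = x + \frac{6 \left(-1 + V\right)}{6 + x}$ ($a{\left(V,x \right)} = x + 6 \frac{-1 + V}{6 + x} = x + \frac{6 \left(-1 + V\right)}{6 + x}$)
$N{\left(T \right)} = - \frac{44}{5} + \frac{44 T}{5}$ ($N{\left(T \right)} = 4 \left(T + \frac{-6 + \left(-1\right)^{2} + 6 T + 6 \left(-1\right)}{6 - 1}\right) = 4 \left(T + \frac{-6 + 1 + 6 T - 6}{5}\right) = 4 \left(T + \frac{-11 + 6 T}{5}\right) = 4 \left(T + \left(- \frac{11}{5} + \frac{6 T}{5}\right)\right) = 4 \left(- \frac{11}{5} + \frac{11 T}{5}\right) = - \frac{44}{5} + \frac{44 T}{5}$)
$\left(m - N{\left(40 \right)}\right) - 3960 = \left(1383 - \left(- \frac{44}{5} + \frac{44}{5} \cdot 40\right)\right) - 3960 = \left(1383 - \left(- \frac{44}{5} + 352\right)\right) - 3960 = \left(1383 - \frac{1716}{5}\right) - 3960 = \frac{5199}{5} - 3960 = - \frac{14601}{5}$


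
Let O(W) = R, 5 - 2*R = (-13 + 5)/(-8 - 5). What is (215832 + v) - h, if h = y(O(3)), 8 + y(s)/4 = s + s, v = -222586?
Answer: -87614/13 ≈ -6739.5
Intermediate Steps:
R = 57/26 (R = 5/2 - (-13 + 5)/(2*(-8 - 5)) = 5/2 - (-4)/(-13) = 5/2 - (-4)*(-1)/13 = 5/2 - ½*8/13 = 5/2 - 4/13 = 57/26 ≈ 2.1923)
O(W) = 57/26
y(s) = -32 + 8*s (y(s) = -32 + 4*(s + s) = -32 + 4*(2*s) = -32 + 8*s)
h = -188/13 (h = -32 + 8*(57/26) = -32 + 228/13 = -188/13 ≈ -14.462)
(215832 + v) - h = (215832 - 222586) - 1*(-188/13) = -6754 + 188/13 = -87614/13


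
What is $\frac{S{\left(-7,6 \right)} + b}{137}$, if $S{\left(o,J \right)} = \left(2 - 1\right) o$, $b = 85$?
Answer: $\frac{78}{137} \approx 0.56934$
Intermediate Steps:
$S{\left(o,J \right)} = o$ ($S{\left(o,J \right)} = 1 o = o$)
$\frac{S{\left(-7,6 \right)} + b}{137} = \frac{-7 + 85}{137} = \frac{1}{137} \cdot 78 = \frac{78}{137}$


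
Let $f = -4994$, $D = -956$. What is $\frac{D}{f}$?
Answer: $\frac{478}{2497} \approx 0.19143$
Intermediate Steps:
$\frac{D}{f} = - \frac{956}{-4994} = \left(-956\right) \left(- \frac{1}{4994}\right) = \frac{478}{2497}$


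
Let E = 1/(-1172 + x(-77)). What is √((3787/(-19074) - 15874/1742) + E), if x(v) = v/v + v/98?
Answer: I*√8281622550960900570/943057830 ≈ 3.0515*I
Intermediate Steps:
x(v) = 1 + v/98 (x(v) = 1 + v*(1/98) = 1 + v/98)
E = -14/16405 (E = 1/(-1172 + (1 + (1/98)*(-77))) = 1/(-1172 + (1 - 11/14)) = 1/(-1172 + 3/14) = 1/(-16405/14) = -14/16405 ≈ -0.00085340)
√((3787/(-19074) - 15874/1742) + E) = √((3787/(-19074) - 15874/1742) - 14/16405) = √((3787*(-1/19074) - 15874*1/1742) - 14/16405) = √((-3787/19074 - 7937/871) - 14/16405) = √(-154688815/16613454 - 14/16405) = √(-149288388143/16031983110) = I*√8281622550960900570/943057830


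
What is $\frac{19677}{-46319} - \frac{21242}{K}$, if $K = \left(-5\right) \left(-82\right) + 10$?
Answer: $- \frac{70869467}{1389570} \approx -51.001$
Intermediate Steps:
$K = 420$ ($K = 410 + 10 = 420$)
$\frac{19677}{-46319} - \frac{21242}{K} = \frac{19677}{-46319} - \frac{21242}{420} = 19677 \left(- \frac{1}{46319}\right) - \frac{10621}{210} = - \frac{2811}{6617} - \frac{10621}{210} = - \frac{70869467}{1389570}$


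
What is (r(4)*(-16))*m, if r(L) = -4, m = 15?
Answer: 960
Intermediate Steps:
(r(4)*(-16))*m = -4*(-16)*15 = 64*15 = 960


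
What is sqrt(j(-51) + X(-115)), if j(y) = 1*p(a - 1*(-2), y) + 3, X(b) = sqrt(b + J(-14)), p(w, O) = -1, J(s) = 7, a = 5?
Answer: sqrt(2 + 6*I*sqrt(3)) ≈ 2.5083 + 2.0716*I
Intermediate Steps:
X(b) = sqrt(7 + b) (X(b) = sqrt(b + 7) = sqrt(7 + b))
j(y) = 2 (j(y) = 1*(-1) + 3 = -1 + 3 = 2)
sqrt(j(-51) + X(-115)) = sqrt(2 + sqrt(7 - 115)) = sqrt(2 + sqrt(-108)) = sqrt(2 + 6*I*sqrt(3))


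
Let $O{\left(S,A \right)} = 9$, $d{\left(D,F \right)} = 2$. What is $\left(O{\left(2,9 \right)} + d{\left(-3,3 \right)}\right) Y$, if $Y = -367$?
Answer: $-4037$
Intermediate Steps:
$\left(O{\left(2,9 \right)} + d{\left(-3,3 \right)}\right) Y = \left(9 + 2\right) \left(-367\right) = 11 \left(-367\right) = -4037$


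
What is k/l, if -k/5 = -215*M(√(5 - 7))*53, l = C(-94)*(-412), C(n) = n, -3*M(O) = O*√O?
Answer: -56975*2^(¾)*I^(3/2)/116184 ≈ 0.58317 - 0.58317*I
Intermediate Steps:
M(O) = -O^(3/2)/3 (M(O) = -O*√O/3 = -O^(3/2)/3)
l = 38728 (l = -94*(-412) = 38728)
k = -56975*2^(¾)*I^(3/2)/3 (k = -5*(-(-215)*(√(5 - 7))^(3/2)/3)*53 = -5*(-(-215)*(√(-2))^(3/2)/3)*53 = -5*(-(-215)*(I*√2)^(3/2)/3)*53 = -5*(-(-215)*2^(¾)*I^(3/2)/3)*53 = -5*215*2^(¾)*I^(3/2)/3*53 = -56975*2^(¾)*I^(3/2)/3 ≈ 22585.0 - 22585.0*I)
k/l = -56975*2^(¾)*I^(3/2)/3/38728 = -56975*2^(¾)*I^(3/2)/3*(1/38728) = -56975*2^(¾)*I^(3/2)/116184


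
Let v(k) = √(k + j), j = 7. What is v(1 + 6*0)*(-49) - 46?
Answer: -46 - 98*√2 ≈ -184.59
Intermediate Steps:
v(k) = √(7 + k) (v(k) = √(k + 7) = √(7 + k))
v(1 + 6*0)*(-49) - 46 = √(7 + (1 + 6*0))*(-49) - 46 = √(7 + (1 + 0))*(-49) - 46 = √(7 + 1)*(-49) - 46 = √8*(-49) - 46 = (2*√2)*(-49) - 46 = -98*√2 - 46 = -46 - 98*√2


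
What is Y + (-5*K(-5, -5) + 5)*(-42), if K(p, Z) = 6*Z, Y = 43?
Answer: -6467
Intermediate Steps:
Y + (-5*K(-5, -5) + 5)*(-42) = 43 + (-30*(-5) + 5)*(-42) = 43 + (-5*(-30) + 5)*(-42) = 43 + (150 + 5)*(-42) = 43 + 155*(-42) = 43 - 6510 = -6467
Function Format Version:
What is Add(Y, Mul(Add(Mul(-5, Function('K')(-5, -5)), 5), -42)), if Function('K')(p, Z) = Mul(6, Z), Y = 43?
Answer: -6467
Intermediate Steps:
Add(Y, Mul(Add(Mul(-5, Function('K')(-5, -5)), 5), -42)) = Add(43, Mul(Add(Mul(-5, Mul(6, -5)), 5), -42)) = Add(43, Mul(Add(Mul(-5, -30), 5), -42)) = Add(43, Mul(Add(150, 5), -42)) = Add(43, Mul(155, -42)) = Add(43, -6510) = -6467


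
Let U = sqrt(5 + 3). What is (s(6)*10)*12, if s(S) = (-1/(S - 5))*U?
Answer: -240*sqrt(2) ≈ -339.41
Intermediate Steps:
U = 2*sqrt(2) (U = sqrt(8) = 2*sqrt(2) ≈ 2.8284)
s(S) = -2*sqrt(2)/(-5 + S) (s(S) = (-1/(S - 5))*(2*sqrt(2)) = (-1/(-5 + S))*(2*sqrt(2)) = -2*sqrt(2)/(-5 + S))
(s(6)*10)*12 = (-2*sqrt(2)/(-5 + 6)*10)*12 = (-2*sqrt(2)/1*10)*12 = (-2*sqrt(2)*1*10)*12 = (-2*sqrt(2)*10)*12 = -20*sqrt(2)*12 = -240*sqrt(2)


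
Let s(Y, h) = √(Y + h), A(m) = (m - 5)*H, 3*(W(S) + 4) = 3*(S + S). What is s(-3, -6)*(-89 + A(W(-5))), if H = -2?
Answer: -153*I ≈ -153.0*I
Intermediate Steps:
W(S) = -4 + 2*S (W(S) = -4 + (3*(S + S))/3 = -4 + (3*(2*S))/3 = -4 + (6*S)/3 = -4 + 2*S)
A(m) = 10 - 2*m (A(m) = (m - 5)*(-2) = (-5 + m)*(-2) = 10 - 2*m)
s(-3, -6)*(-89 + A(W(-5))) = √(-3 - 6)*(-89 + (10 - 2*(-4 + 2*(-5)))) = √(-9)*(-89 + (10 - 2*(-4 - 10))) = (3*I)*(-89 + (10 - 2*(-14))) = (3*I)*(-89 + (10 + 28)) = (3*I)*(-89 + 38) = (3*I)*(-51) = -153*I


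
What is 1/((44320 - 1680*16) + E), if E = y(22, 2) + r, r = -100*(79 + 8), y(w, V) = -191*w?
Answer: 1/4538 ≈ 0.00022036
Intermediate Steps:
r = -8700 (r = -100*87 = -8700)
E = -12902 (E = -191*22 - 8700 = -4202 - 8700 = -12902)
1/((44320 - 1680*16) + E) = 1/((44320 - 1680*16) - 12902) = 1/((44320 - 1*26880) - 12902) = 1/((44320 - 26880) - 12902) = 1/(17440 - 12902) = 1/4538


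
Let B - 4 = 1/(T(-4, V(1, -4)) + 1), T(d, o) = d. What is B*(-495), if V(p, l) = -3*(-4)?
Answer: -1815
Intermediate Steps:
V(p, l) = 12
B = 11/3 (B = 4 + 1/(-4 + 1) = 4 + 1/(-3) = 4 - 1/3 = 11/3 ≈ 3.6667)
B*(-495) = (11/3)*(-495) = -1815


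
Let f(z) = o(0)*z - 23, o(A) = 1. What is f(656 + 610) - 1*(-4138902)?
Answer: 4140145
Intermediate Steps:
f(z) = -23 + z (f(z) = 1*z - 23 = z - 23 = -23 + z)
f(656 + 610) - 1*(-4138902) = (-23 + (656 + 610)) - 1*(-4138902) = (-23 + 1266) + 4138902 = 1243 + 4138902 = 4140145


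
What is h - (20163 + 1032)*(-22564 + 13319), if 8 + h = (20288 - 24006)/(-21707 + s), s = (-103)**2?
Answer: 1087314160942/5549 ≈ 1.9595e+8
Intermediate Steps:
s = 10609
h = -42533/5549 (h = -8 + (20288 - 24006)/(-21707 + 10609) = -8 - 3718/(-11098) = -8 - 3718*(-1/11098) = -8 + 1859/5549 = -42533/5549 ≈ -7.6650)
h - (20163 + 1032)*(-22564 + 13319) = -42533/5549 - (20163 + 1032)*(-22564 + 13319) = -42533/5549 - 21195*(-9245) = -42533/5549 - 1*(-195947775) = -42533/5549 + 195947775 = 1087314160942/5549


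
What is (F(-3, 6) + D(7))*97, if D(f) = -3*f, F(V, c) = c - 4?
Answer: -1843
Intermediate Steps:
F(V, c) = -4 + c
(F(-3, 6) + D(7))*97 = ((-4 + 6) - 3*7)*97 = (2 - 21)*97 = -19*97 = -1843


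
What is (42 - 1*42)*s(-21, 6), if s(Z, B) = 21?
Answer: 0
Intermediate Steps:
(42 - 1*42)*s(-21, 6) = (42 - 1*42)*21 = (42 - 42)*21 = 0*21 = 0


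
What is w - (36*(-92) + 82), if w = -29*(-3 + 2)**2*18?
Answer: 2708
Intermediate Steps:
w = -522 (w = -29*(-1)**2*18 = -29*1*18 = -29*18 = -522)
w - (36*(-92) + 82) = -522 - (36*(-92) + 82) = -522 - (-3312 + 82) = -522 - 1*(-3230) = -522 + 3230 = 2708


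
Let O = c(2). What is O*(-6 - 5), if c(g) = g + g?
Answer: -44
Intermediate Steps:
c(g) = 2*g
O = 4 (O = 2*2 = 4)
O*(-6 - 5) = 4*(-6 - 5) = 4*(-11) = -44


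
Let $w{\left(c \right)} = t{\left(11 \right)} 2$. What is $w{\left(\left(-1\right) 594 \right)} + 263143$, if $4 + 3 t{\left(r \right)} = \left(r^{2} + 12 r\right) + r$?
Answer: $\frac{789949}{3} \approx 2.6332 \cdot 10^{5}$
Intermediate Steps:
$t{\left(r \right)} = - \frac{4}{3} + \frac{r^{2}}{3} + \frac{13 r}{3}$ ($t{\left(r \right)} = - \frac{4}{3} + \frac{\left(r^{2} + 12 r\right) + r}{3} = - \frac{4}{3} + \frac{r^{2} + 13 r}{3} = - \frac{4}{3} + \left(\frac{r^{2}}{3} + \frac{13 r}{3}\right) = - \frac{4}{3} + \frac{r^{2}}{3} + \frac{13 r}{3}$)
$w{\left(c \right)} = \frac{520}{3}$ ($w{\left(c \right)} = \left(- \frac{4}{3} + \frac{11^{2}}{3} + \frac{13}{3} \cdot 11\right) 2 = \left(- \frac{4}{3} + \frac{1}{3} \cdot 121 + \frac{143}{3}\right) 2 = \left(- \frac{4}{3} + \frac{121}{3} + \frac{143}{3}\right) 2 = \frac{260}{3} \cdot 2 = \frac{520}{3}$)
$w{\left(\left(-1\right) 594 \right)} + 263143 = \frac{520}{3} + 263143 = \frac{789949}{3}$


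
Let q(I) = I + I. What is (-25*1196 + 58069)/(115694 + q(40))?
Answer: 28169/115774 ≈ 0.24331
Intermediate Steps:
q(I) = 2*I
(-25*1196 + 58069)/(115694 + q(40)) = (-25*1196 + 58069)/(115694 + 2*40) = (-29900 + 58069)/(115694 + 80) = 28169/115774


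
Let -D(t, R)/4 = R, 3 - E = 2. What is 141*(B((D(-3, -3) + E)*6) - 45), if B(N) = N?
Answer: 4653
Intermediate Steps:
E = 1 (E = 3 - 1*2 = 3 - 2 = 1)
D(t, R) = -4*R
141*(B((D(-3, -3) + E)*6) - 45) = 141*((-4*(-3) + 1)*6 - 45) = 141*((12 + 1)*6 - 45) = 141*(13*6 - 45) = 141*(78 - 45) = 141*33 = 4653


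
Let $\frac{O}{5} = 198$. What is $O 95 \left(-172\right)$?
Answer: $-16176600$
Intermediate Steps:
$O = 990$ ($O = 5 \cdot 198 = 990$)
$O 95 \left(-172\right) = 990 \cdot 95 \left(-172\right) = 94050 \left(-172\right) = -16176600$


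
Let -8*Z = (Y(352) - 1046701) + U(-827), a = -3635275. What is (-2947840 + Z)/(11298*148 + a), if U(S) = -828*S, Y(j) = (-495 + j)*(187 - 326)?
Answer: 5810163/3926342 ≈ 1.4798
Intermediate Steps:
Y(j) = 68805 - 139*j (Y(j) = (-495 + j)*(-139) = 68805 - 139*j)
Z = 85517/2 (Z = -(((68805 - 139*352) - 1046701) - 828*(-827))/8 = -(((68805 - 48928) - 1046701) + 684756)/8 = -((19877 - 1046701) + 684756)/8 = -(-1026824 + 684756)/8 = -⅛*(-342068) = 85517/2 ≈ 42759.)
(-2947840 + Z)/(11298*148 + a) = (-2947840 + 85517/2)/(11298*148 - 3635275) = -5810163/(2*(1672104 - 3635275)) = -5810163/2/(-1963171) = -5810163/2*(-1/1963171) = 5810163/3926342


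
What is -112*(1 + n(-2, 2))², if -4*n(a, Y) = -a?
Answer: -28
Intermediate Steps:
n(a, Y) = a/4 (n(a, Y) = -(-1)*a/4 = a/4)
-112*(1 + n(-2, 2))² = -112*(1 + (¼)*(-2))² = -112*(1 - ½)² = -112*(½)² = -112*¼ = -28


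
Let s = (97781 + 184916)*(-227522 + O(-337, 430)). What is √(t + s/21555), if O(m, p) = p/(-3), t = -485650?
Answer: 17*I*√5581066282230/21555 ≈ 1863.2*I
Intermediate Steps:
O(m, p) = -p/3 (O(m, p) = p*(-⅓) = -p/3)
s = -193080920212/3 (s = (97781 + 184916)*(-227522 - ⅓*430) = 282697*(-227522 - 430/3) = 282697*(-682996/3) = -193080920212/3 ≈ -6.4360e+10)
√(t + s/21555) = √(-485650 - 193080920212/3/21555) = √(-485650 - 193080920212/3*1/21555) = √(-485650 - 193080920212/64665) = √(-224485477462/64665) = 17*I*√5581066282230/21555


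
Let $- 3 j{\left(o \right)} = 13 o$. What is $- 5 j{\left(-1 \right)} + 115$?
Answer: $\frac{280}{3} \approx 93.333$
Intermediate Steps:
$j{\left(o \right)} = - \frac{13 o}{3}$
$- 5 j{\left(-1 \right)} + 115 = - 5 \left(\left(- \frac{13}{3}\right) \left(-1\right)\right) + 115 = \left(-5\right) \frac{13}{3} + 115 = - \frac{65}{3} + 115 = \frac{280}{3}$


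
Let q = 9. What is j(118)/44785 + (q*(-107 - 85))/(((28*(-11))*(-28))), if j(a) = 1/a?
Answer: -570739501/2848415570 ≈ -0.20037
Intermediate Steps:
j(118)/44785 + (q*(-107 - 85))/(((28*(-11))*(-28))) = 1/(118*44785) + (9*(-107 - 85))/(((28*(-11))*(-28))) = (1/118)*(1/44785) + (9*(-192))/((-308*(-28))) = 1/5284630 - 1728/8624 = 1/5284630 - 1728*1/8624 = 1/5284630 - 108/539 = -570739501/2848415570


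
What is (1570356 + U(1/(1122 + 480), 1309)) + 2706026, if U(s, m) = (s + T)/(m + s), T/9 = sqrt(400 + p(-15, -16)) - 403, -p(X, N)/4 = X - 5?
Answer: 8967648494805/2097019 + 57672*sqrt(30)/2097019 ≈ 4.2764e+6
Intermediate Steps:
p(X, N) = 20 - 4*X (p(X, N) = -4*(X - 5) = -4*(-5 + X) = 20 - 4*X)
T = -3627 + 36*sqrt(30) (T = 9*(sqrt(400 + (20 - 4*(-15))) - 403) = 9*(sqrt(400 + (20 + 60)) - 403) = 9*(sqrt(400 + 80) - 403) = 9*(sqrt(480) - 403) = 9*(4*sqrt(30) - 403) = 9*(-403 + 4*sqrt(30)) = -3627 + 36*sqrt(30) ≈ -3429.8)
U(s, m) = (-3627 + s + 36*sqrt(30))/(m + s) (U(s, m) = (s + (-3627 + 36*sqrt(30)))/(m + s) = (-3627 + s + 36*sqrt(30))/(m + s))
(1570356 + U(1/(1122 + 480), 1309)) + 2706026 = (1570356 + (-3627 + 1/(1122 + 480) + 36*sqrt(30))/(1309 + 1/(1122 + 480))) + 2706026 = (1570356 + (-3627 + 1/1602 + 36*sqrt(30))/(1309 + 1/1602)) + 2706026 = (1570356 + (-5810453/1602 + 36*sqrt(30))/(2097019/1602)) + 2706026 = (1570356 + 1602*(-5810453/1602 + 36*sqrt(30))/2097019) + 2706026 = (1570356 + (-5810453/2097019 + 57672*sqrt(30)/2097019)) + 2706026 = (3293060558311/2097019 + 57672*sqrt(30)/2097019) + 2706026 = 8967648494805/2097019 + 57672*sqrt(30)/2097019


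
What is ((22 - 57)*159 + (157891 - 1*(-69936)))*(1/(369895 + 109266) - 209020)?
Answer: -1171604208497862/25219 ≈ -4.6457e+10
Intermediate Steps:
((22 - 57)*159 + (157891 - 1*(-69936)))*(1/(369895 + 109266) - 209020) = (-35*159 + (157891 + 69936))*(1/479161 - 209020) = (-5565 + 227827)*(1/479161 - 209020) = 222262*(-100154232219/479161) = -1171604208497862/25219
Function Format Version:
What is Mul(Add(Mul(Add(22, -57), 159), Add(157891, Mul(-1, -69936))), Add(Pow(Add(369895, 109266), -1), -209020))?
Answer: Rational(-1171604208497862, 25219) ≈ -4.6457e+10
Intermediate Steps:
Mul(Add(Mul(Add(22, -57), 159), Add(157891, Mul(-1, -69936))), Add(Pow(Add(369895, 109266), -1), -209020)) = Mul(Add(Mul(-35, 159), Add(157891, 69936)), Add(Pow(479161, -1), -209020)) = Mul(Add(-5565, 227827), Add(Rational(1, 479161), -209020)) = Mul(222262, Rational(-100154232219, 479161)) = Rational(-1171604208497862, 25219)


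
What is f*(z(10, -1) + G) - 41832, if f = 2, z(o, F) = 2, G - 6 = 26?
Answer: -41764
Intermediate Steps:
G = 32 (G = 6 + 26 = 32)
f*(z(10, -1) + G) - 41832 = 2*(2 + 32) - 41832 = 2*34 - 41832 = 68 - 41832 = -41764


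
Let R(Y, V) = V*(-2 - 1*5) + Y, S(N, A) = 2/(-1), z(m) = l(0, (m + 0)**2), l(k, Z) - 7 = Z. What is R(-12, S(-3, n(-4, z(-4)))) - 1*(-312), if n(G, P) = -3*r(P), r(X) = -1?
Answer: 314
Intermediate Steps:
l(k, Z) = 7 + Z
z(m) = 7 + m**2 (z(m) = 7 + (m + 0)**2 = 7 + m**2)
n(G, P) = 3 (n(G, P) = -3*(-1) = 3)
S(N, A) = -2 (S(N, A) = 2*(-1) = -2)
R(Y, V) = Y - 7*V (R(Y, V) = V*(-2 - 5) + Y = V*(-7) + Y = -7*V + Y = Y - 7*V)
R(-12, S(-3, n(-4, z(-4)))) - 1*(-312) = (-12 - 7*(-2)) - 1*(-312) = (-12 + 14) + 312 = 2 + 312 = 314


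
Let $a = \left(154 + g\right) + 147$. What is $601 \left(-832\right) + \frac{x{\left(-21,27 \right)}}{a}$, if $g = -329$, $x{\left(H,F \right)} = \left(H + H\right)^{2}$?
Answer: $-500095$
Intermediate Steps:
$x{\left(H,F \right)} = 4 H^{2}$ ($x{\left(H,F \right)} = \left(2 H\right)^{2} = 4 H^{2}$)
$a = -28$ ($a = \left(154 - 329\right) + 147 = -175 + 147 = -28$)
$601 \left(-832\right) + \frac{x{\left(-21,27 \right)}}{a} = 601 \left(-832\right) + \frac{4 \left(-21\right)^{2}}{-28} = -500032 + 4 \cdot 441 \left(- \frac{1}{28}\right) = -500032 + 1764 \left(- \frac{1}{28}\right) = -500032 - 63 = -500095$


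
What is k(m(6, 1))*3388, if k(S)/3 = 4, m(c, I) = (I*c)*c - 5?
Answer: 40656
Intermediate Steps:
m(c, I) = -5 + I*c**2 (m(c, I) = I*c**2 - 5 = -5 + I*c**2)
k(S) = 12 (k(S) = 3*4 = 12)
k(m(6, 1))*3388 = 12*3388 = 40656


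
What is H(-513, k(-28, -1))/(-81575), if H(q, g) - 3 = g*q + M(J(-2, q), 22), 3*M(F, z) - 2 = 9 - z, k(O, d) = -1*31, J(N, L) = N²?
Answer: -47707/244725 ≈ -0.19494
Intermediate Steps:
k(O, d) = -31
M(F, z) = 11/3 - z/3 (M(F, z) = ⅔ + (9 - z)/3 = ⅔ + (3 - z/3) = 11/3 - z/3)
H(q, g) = -⅔ + g*q (H(q, g) = 3 + (g*q + (11/3 - ⅓*22)) = 3 + (g*q + (11/3 - 22/3)) = 3 + (g*q - 11/3) = 3 + (-11/3 + g*q) = -⅔ + g*q)
H(-513, k(-28, -1))/(-81575) = (-⅔ - 31*(-513))/(-81575) = (-⅔ + 15903)*(-1/81575) = (47707/3)*(-1/81575) = -47707/244725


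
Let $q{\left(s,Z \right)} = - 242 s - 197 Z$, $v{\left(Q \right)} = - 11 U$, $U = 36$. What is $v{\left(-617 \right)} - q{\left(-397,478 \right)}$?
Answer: $-2304$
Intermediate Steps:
$v{\left(Q \right)} = -396$ ($v{\left(Q \right)} = \left(-11\right) 36 = -396$)
$v{\left(-617 \right)} - q{\left(-397,478 \right)} = -396 - \left(\left(-242\right) \left(-397\right) - 94166\right) = -396 - \left(96074 - 94166\right) = -396 - 1908 = -2304$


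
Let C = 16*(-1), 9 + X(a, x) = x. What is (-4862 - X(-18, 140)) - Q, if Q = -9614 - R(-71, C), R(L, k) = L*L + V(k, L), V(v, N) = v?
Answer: 9646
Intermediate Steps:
X(a, x) = -9 + x
C = -16
R(L, k) = k + L² (R(L, k) = L*L + k = L² + k = k + L²)
Q = -14639 (Q = -9614 - (-16 + (-71)²) = -9614 - (-16 + 5041) = -9614 - 1*5025 = -9614 - 5025 = -14639)
(-4862 - X(-18, 140)) - Q = (-4862 - (-9 + 140)) - 1*(-14639) = (-4862 - 1*131) + 14639 = (-4862 - 131) + 14639 = -4993 + 14639 = 9646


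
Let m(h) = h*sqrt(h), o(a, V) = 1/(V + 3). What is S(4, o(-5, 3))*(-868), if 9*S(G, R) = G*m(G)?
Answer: -27776/9 ≈ -3086.2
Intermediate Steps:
o(a, V) = 1/(3 + V)
m(h) = h**(3/2)
S(G, R) = G**(5/2)/9 (S(G, R) = (G*G**(3/2))/9 = G**(5/2)/9)
S(4, o(-5, 3))*(-868) = (4**(5/2)/9)*(-868) = ((1/9)*32)*(-868) = (32/9)*(-868) = -27776/9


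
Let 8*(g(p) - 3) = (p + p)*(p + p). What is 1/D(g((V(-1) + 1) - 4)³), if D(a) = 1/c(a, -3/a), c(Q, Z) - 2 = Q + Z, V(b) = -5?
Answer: 1838351372/42875 ≈ 42877.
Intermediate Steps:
g(p) = 3 + p²/2 (g(p) = 3 + ((p + p)*(p + p))/8 = 3 + ((2*p)*(2*p))/8 = 3 + (4*p²)/8 = 3 + p²/2)
c(Q, Z) = 2 + Q + Z (c(Q, Z) = 2 + (Q + Z) = 2 + Q + Z)
D(a) = 1/(2 + a - 3/a)
1/D(g((V(-1) + 1) - 4)³) = 1/((3 + ((-5 + 1) - 4)²/2)³/(-3 + (3 + ((-5 + 1) - 4)²/2)³*(2 + (3 + ((-5 + 1) - 4)²/2)³))) = 1/((3 + (-4 - 4)²/2)³/(-3 + (3 + (-4 - 4)²/2)³*(2 + (3 + (-4 - 4)²/2)³))) = 1/((3 + (½)*(-8)²)³/(-3 + (3 + (½)*(-8)²)³*(2 + (3 + (½)*(-8)²)³))) = 1/((3 + (½)*64)³/(-3 + (3 + (½)*64)³*(2 + (3 + (½)*64)³))) = 1/((3 + 32)³/(-3 + (3 + 32)³*(2 + (3 + 32)³))) = 1/(35³/(-3 + 35³*(2 + 35³))) = 1/(42875/(-3 + 42875*(2 + 42875))) = 1/(42875/(-3 + 42875*42877)) = 1/(42875/(-3 + 1838351375)) = 1/(42875/1838351372) = 1838351372/42875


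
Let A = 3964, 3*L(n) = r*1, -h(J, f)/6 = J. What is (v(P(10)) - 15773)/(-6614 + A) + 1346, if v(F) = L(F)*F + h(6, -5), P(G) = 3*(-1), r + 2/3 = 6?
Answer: 10748143/7950 ≈ 1352.0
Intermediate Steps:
r = 16/3 (r = -2/3 + 6 = 16/3 ≈ 5.3333)
P(G) = -3
h(J, f) = -6*J
L(n) = 16/9 (L(n) = ((16/3)*1)/3 = (1/3)*(16/3) = 16/9)
v(F) = -36 + 16*F/9 (v(F) = 16*F/9 - 6*6 = 16*F/9 - 36 = -36 + 16*F/9)
(v(P(10)) - 15773)/(-6614 + A) + 1346 = ((-36 + (16/9)*(-3)) - 15773)/(-6614 + 3964) + 1346 = ((-36 - 16/3) - 15773)/(-2650) + 1346 = (-124/3 - 15773)*(-1/2650) + 1346 = -47443/3*(-1/2650) + 1346 = 47443/7950 + 1346 = 10748143/7950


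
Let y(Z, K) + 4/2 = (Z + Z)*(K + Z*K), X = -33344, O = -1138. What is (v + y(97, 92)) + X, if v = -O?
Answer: 1716896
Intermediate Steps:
v = 1138 (v = -1*(-1138) = 1138)
y(Z, K) = -2 + 2*Z*(K + K*Z) (y(Z, K) = -2 + (Z + Z)*(K + Z*K) = -2 + (2*Z)*(K + K*Z) = -2 + 2*Z*(K + K*Z))
(v + y(97, 92)) + X = (1138 + (-2 + 2*92*97 + 2*92*97²)) - 33344 = (1138 + (-2 + 17848 + 2*92*9409)) - 33344 = (1138 + (-2 + 17848 + 1731256)) - 33344 = (1138 + 1749102) - 33344 = 1750240 - 33344 = 1716896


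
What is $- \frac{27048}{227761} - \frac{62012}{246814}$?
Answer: $- \frac{10399870102}{28107301727} \approx -0.37001$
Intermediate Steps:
$- \frac{27048}{227761} - \frac{62012}{246814} = \left(-27048\right) \frac{1}{227761} - \frac{31006}{123407} = - \frac{27048}{227761} - \frac{31006}{123407} = - \frac{10399870102}{28107301727}$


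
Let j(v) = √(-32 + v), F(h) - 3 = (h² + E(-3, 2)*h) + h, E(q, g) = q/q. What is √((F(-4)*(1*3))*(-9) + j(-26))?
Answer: √(-297 + I*√58) ≈ 0.2209 + 17.235*I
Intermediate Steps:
E(q, g) = 1
F(h) = 3 + h² + 2*h (F(h) = 3 + ((h² + 1*h) + h) = 3 + ((h² + h) + h) = 3 + ((h + h²) + h) = 3 + (h² + 2*h) = 3 + h² + 2*h)
√((F(-4)*(1*3))*(-9) + j(-26)) = √(((3 + (-4)² + 2*(-4))*(1*3))*(-9) + √(-32 - 26)) = √(((3 + 16 - 8)*3)*(-9) + √(-58)) = √((11*3)*(-9) + I*√58) = √(33*(-9) + I*√58) = √(-297 + I*√58)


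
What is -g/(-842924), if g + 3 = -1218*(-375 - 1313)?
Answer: 2055981/842924 ≈ 2.4391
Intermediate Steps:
g = 2055981 (g = -3 - 1218*(-375 - 1313) = -3 - 1218*(-1688) = -3 + 2055984 = 2055981)
-g/(-842924) = -2055981/(-842924) = -2055981*(-1)/842924 = -1*(-2055981/842924) = 2055981/842924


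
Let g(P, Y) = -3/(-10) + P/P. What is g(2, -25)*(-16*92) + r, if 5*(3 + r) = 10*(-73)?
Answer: -10313/5 ≈ -2062.6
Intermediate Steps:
r = -149 (r = -3 + (10*(-73))/5 = -3 + (1/5)*(-730) = -3 - 146 = -149)
g(P, Y) = 13/10 (g(P, Y) = -3*(-1/10) + 1 = 3/10 + 1 = 13/10)
g(2, -25)*(-16*92) + r = 13*(-16*92)/10 - 149 = (13/10)*(-1472) - 149 = -9568/5 - 149 = -10313/5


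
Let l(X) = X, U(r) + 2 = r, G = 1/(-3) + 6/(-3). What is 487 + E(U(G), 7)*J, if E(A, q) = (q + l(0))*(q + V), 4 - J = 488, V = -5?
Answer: -6289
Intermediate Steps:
G = -7/3 (G = 1*(-⅓) + 6*(-⅓) = -⅓ - 2 = -7/3 ≈ -2.3333)
J = -484 (J = 4 - 1*488 = 4 - 488 = -484)
U(r) = -2 + r
E(A, q) = q*(-5 + q) (E(A, q) = (q + 0)*(q - 5) = q*(-5 + q))
487 + E(U(G), 7)*J = 487 + (7*(-5 + 7))*(-484) = 487 + (7*2)*(-484) = 487 + 14*(-484) = 487 - 6776 = -6289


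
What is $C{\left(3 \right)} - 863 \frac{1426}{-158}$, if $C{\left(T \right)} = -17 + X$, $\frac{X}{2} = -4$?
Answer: $\frac{613344}{79} \approx 7763.8$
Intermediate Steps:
$X = -8$ ($X = 2 \left(-4\right) = -8$)
$C{\left(T \right)} = -25$ ($C{\left(T \right)} = -17 - 8 = -25$)
$C{\left(3 \right)} - 863 \frac{1426}{-158} = -25 - 863 \frac{1426}{-158} = -25 - 863 \cdot 1426 \left(- \frac{1}{158}\right) = -25 - - \frac{615319}{79} = -25 + \frac{615319}{79} = \frac{613344}{79}$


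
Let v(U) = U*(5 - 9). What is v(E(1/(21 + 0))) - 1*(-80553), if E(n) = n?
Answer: 1691609/21 ≈ 80553.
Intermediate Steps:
v(U) = -4*U (v(U) = U*(-4) = -4*U)
v(E(1/(21 + 0))) - 1*(-80553) = -4/(21 + 0) - 1*(-80553) = -4/21 + 80553 = 1691609/21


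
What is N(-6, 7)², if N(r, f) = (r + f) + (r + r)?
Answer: 121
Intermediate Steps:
N(r, f) = f + 3*r (N(r, f) = (f + r) + 2*r = f + 3*r)
N(-6, 7)² = (7 + 3*(-6))² = (7 - 18)² = (-11)² = 121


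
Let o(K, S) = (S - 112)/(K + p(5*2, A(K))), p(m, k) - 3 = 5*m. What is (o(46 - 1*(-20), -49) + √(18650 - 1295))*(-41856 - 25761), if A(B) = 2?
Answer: 1555191/17 - 67617*√17355 ≈ -8.8163e+6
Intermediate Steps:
p(m, k) = 3 + 5*m
o(K, S) = (-112 + S)/(53 + K) (o(K, S) = (S - 112)/(K + (3 + 5*(5*2))) = (-112 + S)/(K + (3 + 5*10)) = (-112 + S)/(K + (3 + 50)) = (-112 + S)/(K + 53) = (-112 + S)/(53 + K))
(o(46 - 1*(-20), -49) + √(18650 - 1295))*(-41856 - 25761) = ((-112 - 49)/(53 + (46 - 1*(-20))) + √(18650 - 1295))*(-41856 - 25761) = (-161/(53 + (46 + 20)) + √17355)*(-67617) = (-161/(53 + 66) + √17355)*(-67617) = (-161/119 + √17355)*(-67617) = ((1/119)*(-161) + √17355)*(-67617) = (-23/17 + √17355)*(-67617) = 1555191/17 - 67617*√17355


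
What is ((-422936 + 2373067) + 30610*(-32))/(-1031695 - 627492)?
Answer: -970611/1659187 ≈ -0.58499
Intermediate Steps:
((-422936 + 2373067) + 30610*(-32))/(-1031695 - 627492) = (1950131 - 979520)/(-1659187) = 970611*(-1/1659187) = -970611/1659187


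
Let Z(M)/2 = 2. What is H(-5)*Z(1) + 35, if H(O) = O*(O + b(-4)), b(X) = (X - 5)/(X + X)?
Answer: 225/2 ≈ 112.50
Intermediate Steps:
b(X) = (-5 + X)/(2*X) (b(X) = (-5 + X)/((2*X)) = (-5 + X)*(1/(2*X)) = (-5 + X)/(2*X))
Z(M) = 4 (Z(M) = 2*2 = 4)
H(O) = O*(9/8 + O) (H(O) = O*(O + (1/2)*(-5 - 4)/(-4)) = O*(O + (1/2)*(-1/4)*(-9)) = O*(O + 9/8) = O*(9/8 + O))
H(-5)*Z(1) + 35 = ((1/8)*(-5)*(9 + 8*(-5)))*4 + 35 = ((1/8)*(-5)*(9 - 40))*4 + 35 = ((1/8)*(-5)*(-31))*4 + 35 = (155/8)*4 + 35 = 155/2 + 35 = 225/2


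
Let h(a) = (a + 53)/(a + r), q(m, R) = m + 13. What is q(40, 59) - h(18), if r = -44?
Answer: 1449/26 ≈ 55.731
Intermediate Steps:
q(m, R) = 13 + m
h(a) = (53 + a)/(-44 + a) (h(a) = (a + 53)/(a - 44) = (53 + a)/(-44 + a))
q(40, 59) - h(18) = (13 + 40) - (53 + 18)/(-44 + 18) = 53 - 71/(-26) = 53 - (-1)*71/26 = 53 - 1*(-71/26) = 53 + 71/26 = 1449/26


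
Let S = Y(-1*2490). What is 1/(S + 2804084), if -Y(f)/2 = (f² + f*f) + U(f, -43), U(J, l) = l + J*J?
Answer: -1/34396430 ≈ -2.9073e-8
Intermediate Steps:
U(J, l) = l + J²
Y(f) = 86 - 6*f² (Y(f) = -2*((f² + f*f) + (-43 + f²)) = -2*((f² + f²) + (-43 + f²)) = -2*(2*f² + (-43 + f²)) = -2*(-43 + 3*f²) = 86 - 6*f²)
S = -37200514 (S = 86 - 6*(-1*2490)² = 86 - 6*(-2490)² = 86 - 6*6200100 = 86 - 37200600 = -37200514)
1/(S + 2804084) = 1/(-37200514 + 2804084) = 1/(-34396430) = -1/34396430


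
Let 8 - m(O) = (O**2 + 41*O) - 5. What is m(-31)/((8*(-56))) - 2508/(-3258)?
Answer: 11875/243264 ≈ 0.048815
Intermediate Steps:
m(O) = 13 - O**2 - 41*O (m(O) = 8 - ((O**2 + 41*O) - 5) = 8 - (-5 + O**2 + 41*O) = 8 + (5 - O**2 - 41*O) = 13 - O**2 - 41*O)
m(-31)/((8*(-56))) - 2508/(-3258) = (13 - 1*(-31)**2 - 41*(-31))/((8*(-56))) - 2508/(-3258) = (13 - 1*961 + 1271)/(-448) - 2508*(-1/3258) = (13 - 961 + 1271)*(-1/448) + 418/543 = 323*(-1/448) + 418/543 = -323/448 + 418/543 = 11875/243264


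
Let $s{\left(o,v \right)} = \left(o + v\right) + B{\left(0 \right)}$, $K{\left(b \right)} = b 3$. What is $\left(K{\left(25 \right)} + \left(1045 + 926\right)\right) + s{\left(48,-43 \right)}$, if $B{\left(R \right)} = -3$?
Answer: $2048$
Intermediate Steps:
$K{\left(b \right)} = 3 b$
$s{\left(o,v \right)} = -3 + o + v$ ($s{\left(o,v \right)} = \left(o + v\right) - 3 = -3 + o + v$)
$\left(K{\left(25 \right)} + \left(1045 + 926\right)\right) + s{\left(48,-43 \right)} = \left(3 \cdot 25 + \left(1045 + 926\right)\right) - -2 = \left(75 + 1971\right) + 2 = 2046 + 2 = 2048$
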